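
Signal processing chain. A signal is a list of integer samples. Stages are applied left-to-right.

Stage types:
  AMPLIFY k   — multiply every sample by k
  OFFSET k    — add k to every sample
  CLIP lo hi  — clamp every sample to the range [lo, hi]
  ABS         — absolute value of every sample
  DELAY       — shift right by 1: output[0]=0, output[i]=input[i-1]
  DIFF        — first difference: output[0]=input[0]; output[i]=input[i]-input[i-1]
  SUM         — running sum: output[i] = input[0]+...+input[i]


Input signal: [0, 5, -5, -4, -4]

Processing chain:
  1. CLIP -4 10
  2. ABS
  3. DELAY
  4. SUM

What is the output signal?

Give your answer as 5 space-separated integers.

Input: [0, 5, -5, -4, -4]
Stage 1 (CLIP -4 10): clip(0,-4,10)=0, clip(5,-4,10)=5, clip(-5,-4,10)=-4, clip(-4,-4,10)=-4, clip(-4,-4,10)=-4 -> [0, 5, -4, -4, -4]
Stage 2 (ABS): |0|=0, |5|=5, |-4|=4, |-4|=4, |-4|=4 -> [0, 5, 4, 4, 4]
Stage 3 (DELAY): [0, 0, 5, 4, 4] = [0, 0, 5, 4, 4] -> [0, 0, 5, 4, 4]
Stage 4 (SUM): sum[0..0]=0, sum[0..1]=0, sum[0..2]=5, sum[0..3]=9, sum[0..4]=13 -> [0, 0, 5, 9, 13]

Answer: 0 0 5 9 13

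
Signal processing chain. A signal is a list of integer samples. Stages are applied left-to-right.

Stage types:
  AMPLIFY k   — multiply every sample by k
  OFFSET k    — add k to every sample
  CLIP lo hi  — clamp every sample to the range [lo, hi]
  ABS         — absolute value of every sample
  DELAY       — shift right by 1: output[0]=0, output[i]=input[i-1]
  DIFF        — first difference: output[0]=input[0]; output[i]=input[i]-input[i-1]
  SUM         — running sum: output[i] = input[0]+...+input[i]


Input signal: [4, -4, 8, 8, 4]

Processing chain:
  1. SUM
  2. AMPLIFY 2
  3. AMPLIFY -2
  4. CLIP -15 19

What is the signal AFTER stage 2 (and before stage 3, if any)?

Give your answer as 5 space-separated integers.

Input: [4, -4, 8, 8, 4]
Stage 1 (SUM): sum[0..0]=4, sum[0..1]=0, sum[0..2]=8, sum[0..3]=16, sum[0..4]=20 -> [4, 0, 8, 16, 20]
Stage 2 (AMPLIFY 2): 4*2=8, 0*2=0, 8*2=16, 16*2=32, 20*2=40 -> [8, 0, 16, 32, 40]

Answer: 8 0 16 32 40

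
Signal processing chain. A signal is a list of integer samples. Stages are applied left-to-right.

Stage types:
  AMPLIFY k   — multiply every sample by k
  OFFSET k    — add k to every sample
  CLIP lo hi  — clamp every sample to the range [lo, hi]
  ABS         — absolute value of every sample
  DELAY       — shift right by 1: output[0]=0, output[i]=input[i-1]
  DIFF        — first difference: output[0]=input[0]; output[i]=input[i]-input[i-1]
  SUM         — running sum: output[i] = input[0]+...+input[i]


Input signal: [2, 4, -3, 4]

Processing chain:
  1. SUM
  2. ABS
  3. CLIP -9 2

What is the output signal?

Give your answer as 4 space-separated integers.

Answer: 2 2 2 2

Derivation:
Input: [2, 4, -3, 4]
Stage 1 (SUM): sum[0..0]=2, sum[0..1]=6, sum[0..2]=3, sum[0..3]=7 -> [2, 6, 3, 7]
Stage 2 (ABS): |2|=2, |6|=6, |3|=3, |7|=7 -> [2, 6, 3, 7]
Stage 3 (CLIP -9 2): clip(2,-9,2)=2, clip(6,-9,2)=2, clip(3,-9,2)=2, clip(7,-9,2)=2 -> [2, 2, 2, 2]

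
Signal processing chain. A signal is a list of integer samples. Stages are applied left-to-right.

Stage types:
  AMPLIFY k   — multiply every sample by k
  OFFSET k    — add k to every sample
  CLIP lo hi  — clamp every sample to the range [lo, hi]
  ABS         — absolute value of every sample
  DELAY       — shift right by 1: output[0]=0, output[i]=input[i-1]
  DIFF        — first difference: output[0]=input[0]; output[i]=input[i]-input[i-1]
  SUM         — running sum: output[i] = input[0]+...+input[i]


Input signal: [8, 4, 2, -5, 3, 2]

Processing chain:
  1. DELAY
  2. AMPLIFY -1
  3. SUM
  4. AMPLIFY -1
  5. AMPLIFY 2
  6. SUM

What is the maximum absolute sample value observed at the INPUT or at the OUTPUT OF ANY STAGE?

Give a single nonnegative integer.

Answer: 110

Derivation:
Input: [8, 4, 2, -5, 3, 2] (max |s|=8)
Stage 1 (DELAY): [0, 8, 4, 2, -5, 3] = [0, 8, 4, 2, -5, 3] -> [0, 8, 4, 2, -5, 3] (max |s|=8)
Stage 2 (AMPLIFY -1): 0*-1=0, 8*-1=-8, 4*-1=-4, 2*-1=-2, -5*-1=5, 3*-1=-3 -> [0, -8, -4, -2, 5, -3] (max |s|=8)
Stage 3 (SUM): sum[0..0]=0, sum[0..1]=-8, sum[0..2]=-12, sum[0..3]=-14, sum[0..4]=-9, sum[0..5]=-12 -> [0, -8, -12, -14, -9, -12] (max |s|=14)
Stage 4 (AMPLIFY -1): 0*-1=0, -8*-1=8, -12*-1=12, -14*-1=14, -9*-1=9, -12*-1=12 -> [0, 8, 12, 14, 9, 12] (max |s|=14)
Stage 5 (AMPLIFY 2): 0*2=0, 8*2=16, 12*2=24, 14*2=28, 9*2=18, 12*2=24 -> [0, 16, 24, 28, 18, 24] (max |s|=28)
Stage 6 (SUM): sum[0..0]=0, sum[0..1]=16, sum[0..2]=40, sum[0..3]=68, sum[0..4]=86, sum[0..5]=110 -> [0, 16, 40, 68, 86, 110] (max |s|=110)
Overall max amplitude: 110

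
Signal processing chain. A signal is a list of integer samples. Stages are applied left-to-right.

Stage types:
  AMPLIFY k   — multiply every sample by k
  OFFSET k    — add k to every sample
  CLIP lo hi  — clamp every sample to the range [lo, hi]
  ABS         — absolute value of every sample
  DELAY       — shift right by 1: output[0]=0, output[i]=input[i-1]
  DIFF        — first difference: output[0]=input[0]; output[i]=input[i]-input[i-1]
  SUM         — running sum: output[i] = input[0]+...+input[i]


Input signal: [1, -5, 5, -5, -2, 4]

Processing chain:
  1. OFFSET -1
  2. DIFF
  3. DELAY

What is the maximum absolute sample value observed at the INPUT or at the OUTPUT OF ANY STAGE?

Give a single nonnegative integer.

Input: [1, -5, 5, -5, -2, 4] (max |s|=5)
Stage 1 (OFFSET -1): 1+-1=0, -5+-1=-6, 5+-1=4, -5+-1=-6, -2+-1=-3, 4+-1=3 -> [0, -6, 4, -6, -3, 3] (max |s|=6)
Stage 2 (DIFF): s[0]=0, -6-0=-6, 4--6=10, -6-4=-10, -3--6=3, 3--3=6 -> [0, -6, 10, -10, 3, 6] (max |s|=10)
Stage 3 (DELAY): [0, 0, -6, 10, -10, 3] = [0, 0, -6, 10, -10, 3] -> [0, 0, -6, 10, -10, 3] (max |s|=10)
Overall max amplitude: 10

Answer: 10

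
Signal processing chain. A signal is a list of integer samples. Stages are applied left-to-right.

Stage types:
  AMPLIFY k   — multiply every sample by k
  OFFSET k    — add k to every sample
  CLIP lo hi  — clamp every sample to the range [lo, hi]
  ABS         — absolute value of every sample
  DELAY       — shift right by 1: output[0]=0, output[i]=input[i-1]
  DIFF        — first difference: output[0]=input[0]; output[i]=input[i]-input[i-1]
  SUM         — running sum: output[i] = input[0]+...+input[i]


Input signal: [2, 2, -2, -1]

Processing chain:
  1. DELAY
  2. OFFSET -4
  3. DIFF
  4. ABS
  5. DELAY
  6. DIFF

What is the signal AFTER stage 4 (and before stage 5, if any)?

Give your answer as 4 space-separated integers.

Answer: 4 2 0 4

Derivation:
Input: [2, 2, -2, -1]
Stage 1 (DELAY): [0, 2, 2, -2] = [0, 2, 2, -2] -> [0, 2, 2, -2]
Stage 2 (OFFSET -4): 0+-4=-4, 2+-4=-2, 2+-4=-2, -2+-4=-6 -> [-4, -2, -2, -6]
Stage 3 (DIFF): s[0]=-4, -2--4=2, -2--2=0, -6--2=-4 -> [-4, 2, 0, -4]
Stage 4 (ABS): |-4|=4, |2|=2, |0|=0, |-4|=4 -> [4, 2, 0, 4]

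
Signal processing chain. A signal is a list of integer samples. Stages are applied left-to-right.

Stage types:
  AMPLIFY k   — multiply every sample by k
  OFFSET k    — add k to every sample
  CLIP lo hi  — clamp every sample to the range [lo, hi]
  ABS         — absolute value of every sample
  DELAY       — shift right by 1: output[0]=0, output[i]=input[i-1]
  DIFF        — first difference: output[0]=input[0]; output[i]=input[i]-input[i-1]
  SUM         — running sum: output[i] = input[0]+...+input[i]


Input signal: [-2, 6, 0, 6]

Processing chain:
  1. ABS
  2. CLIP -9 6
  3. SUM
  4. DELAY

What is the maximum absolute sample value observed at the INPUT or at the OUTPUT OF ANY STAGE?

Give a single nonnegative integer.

Input: [-2, 6, 0, 6] (max |s|=6)
Stage 1 (ABS): |-2|=2, |6|=6, |0|=0, |6|=6 -> [2, 6, 0, 6] (max |s|=6)
Stage 2 (CLIP -9 6): clip(2,-9,6)=2, clip(6,-9,6)=6, clip(0,-9,6)=0, clip(6,-9,6)=6 -> [2, 6, 0, 6] (max |s|=6)
Stage 3 (SUM): sum[0..0]=2, sum[0..1]=8, sum[0..2]=8, sum[0..3]=14 -> [2, 8, 8, 14] (max |s|=14)
Stage 4 (DELAY): [0, 2, 8, 8] = [0, 2, 8, 8] -> [0, 2, 8, 8] (max |s|=8)
Overall max amplitude: 14

Answer: 14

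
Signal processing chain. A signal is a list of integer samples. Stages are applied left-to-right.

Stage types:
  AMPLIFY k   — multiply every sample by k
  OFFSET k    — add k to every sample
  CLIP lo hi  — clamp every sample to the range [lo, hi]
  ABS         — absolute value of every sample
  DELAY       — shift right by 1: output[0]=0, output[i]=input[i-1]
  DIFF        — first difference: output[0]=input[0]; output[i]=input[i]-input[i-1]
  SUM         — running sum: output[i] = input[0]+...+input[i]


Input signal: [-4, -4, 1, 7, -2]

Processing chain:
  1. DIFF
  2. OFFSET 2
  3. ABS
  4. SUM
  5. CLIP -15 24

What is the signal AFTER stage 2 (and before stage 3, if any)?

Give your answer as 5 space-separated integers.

Answer: -2 2 7 8 -7

Derivation:
Input: [-4, -4, 1, 7, -2]
Stage 1 (DIFF): s[0]=-4, -4--4=0, 1--4=5, 7-1=6, -2-7=-9 -> [-4, 0, 5, 6, -9]
Stage 2 (OFFSET 2): -4+2=-2, 0+2=2, 5+2=7, 6+2=8, -9+2=-7 -> [-2, 2, 7, 8, -7]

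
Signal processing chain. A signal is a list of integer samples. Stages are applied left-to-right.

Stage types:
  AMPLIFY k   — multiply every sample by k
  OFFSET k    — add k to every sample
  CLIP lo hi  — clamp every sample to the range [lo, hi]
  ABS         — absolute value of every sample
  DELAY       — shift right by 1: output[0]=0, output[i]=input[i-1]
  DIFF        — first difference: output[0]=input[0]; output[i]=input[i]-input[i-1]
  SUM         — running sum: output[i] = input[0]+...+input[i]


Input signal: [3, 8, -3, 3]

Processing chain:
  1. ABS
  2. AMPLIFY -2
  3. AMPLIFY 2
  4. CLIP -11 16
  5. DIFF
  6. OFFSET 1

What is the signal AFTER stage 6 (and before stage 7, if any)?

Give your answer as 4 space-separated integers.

Input: [3, 8, -3, 3]
Stage 1 (ABS): |3|=3, |8|=8, |-3|=3, |3|=3 -> [3, 8, 3, 3]
Stage 2 (AMPLIFY -2): 3*-2=-6, 8*-2=-16, 3*-2=-6, 3*-2=-6 -> [-6, -16, -6, -6]
Stage 3 (AMPLIFY 2): -6*2=-12, -16*2=-32, -6*2=-12, -6*2=-12 -> [-12, -32, -12, -12]
Stage 4 (CLIP -11 16): clip(-12,-11,16)=-11, clip(-32,-11,16)=-11, clip(-12,-11,16)=-11, clip(-12,-11,16)=-11 -> [-11, -11, -11, -11]
Stage 5 (DIFF): s[0]=-11, -11--11=0, -11--11=0, -11--11=0 -> [-11, 0, 0, 0]
Stage 6 (OFFSET 1): -11+1=-10, 0+1=1, 0+1=1, 0+1=1 -> [-10, 1, 1, 1]

Answer: -10 1 1 1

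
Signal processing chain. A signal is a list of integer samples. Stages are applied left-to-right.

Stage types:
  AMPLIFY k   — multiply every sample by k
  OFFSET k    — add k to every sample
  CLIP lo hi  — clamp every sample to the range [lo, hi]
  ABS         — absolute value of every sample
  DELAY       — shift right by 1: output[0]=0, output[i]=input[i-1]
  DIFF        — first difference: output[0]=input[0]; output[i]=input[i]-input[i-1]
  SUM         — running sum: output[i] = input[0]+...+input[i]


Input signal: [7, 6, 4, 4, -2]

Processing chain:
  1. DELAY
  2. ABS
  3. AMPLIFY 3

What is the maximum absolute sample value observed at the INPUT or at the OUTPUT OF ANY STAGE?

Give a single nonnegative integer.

Input: [7, 6, 4, 4, -2] (max |s|=7)
Stage 1 (DELAY): [0, 7, 6, 4, 4] = [0, 7, 6, 4, 4] -> [0, 7, 6, 4, 4] (max |s|=7)
Stage 2 (ABS): |0|=0, |7|=7, |6|=6, |4|=4, |4|=4 -> [0, 7, 6, 4, 4] (max |s|=7)
Stage 3 (AMPLIFY 3): 0*3=0, 7*3=21, 6*3=18, 4*3=12, 4*3=12 -> [0, 21, 18, 12, 12] (max |s|=21)
Overall max amplitude: 21

Answer: 21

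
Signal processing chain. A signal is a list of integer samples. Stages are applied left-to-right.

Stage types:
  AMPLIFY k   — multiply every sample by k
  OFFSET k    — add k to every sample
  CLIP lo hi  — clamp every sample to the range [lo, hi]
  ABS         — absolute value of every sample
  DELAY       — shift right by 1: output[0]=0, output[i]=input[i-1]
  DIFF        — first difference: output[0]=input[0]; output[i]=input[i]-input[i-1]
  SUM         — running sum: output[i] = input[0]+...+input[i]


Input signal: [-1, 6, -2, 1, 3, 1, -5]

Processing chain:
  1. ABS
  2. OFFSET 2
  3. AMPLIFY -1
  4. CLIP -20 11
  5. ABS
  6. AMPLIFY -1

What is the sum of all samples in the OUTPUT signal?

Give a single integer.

Input: [-1, 6, -2, 1, 3, 1, -5]
Stage 1 (ABS): |-1|=1, |6|=6, |-2|=2, |1|=1, |3|=3, |1|=1, |-5|=5 -> [1, 6, 2, 1, 3, 1, 5]
Stage 2 (OFFSET 2): 1+2=3, 6+2=8, 2+2=4, 1+2=3, 3+2=5, 1+2=3, 5+2=7 -> [3, 8, 4, 3, 5, 3, 7]
Stage 3 (AMPLIFY -1): 3*-1=-3, 8*-1=-8, 4*-1=-4, 3*-1=-3, 5*-1=-5, 3*-1=-3, 7*-1=-7 -> [-3, -8, -4, -3, -5, -3, -7]
Stage 4 (CLIP -20 11): clip(-3,-20,11)=-3, clip(-8,-20,11)=-8, clip(-4,-20,11)=-4, clip(-3,-20,11)=-3, clip(-5,-20,11)=-5, clip(-3,-20,11)=-3, clip(-7,-20,11)=-7 -> [-3, -8, -4, -3, -5, -3, -7]
Stage 5 (ABS): |-3|=3, |-8|=8, |-4|=4, |-3|=3, |-5|=5, |-3|=3, |-7|=7 -> [3, 8, 4, 3, 5, 3, 7]
Stage 6 (AMPLIFY -1): 3*-1=-3, 8*-1=-8, 4*-1=-4, 3*-1=-3, 5*-1=-5, 3*-1=-3, 7*-1=-7 -> [-3, -8, -4, -3, -5, -3, -7]
Output sum: -33

Answer: -33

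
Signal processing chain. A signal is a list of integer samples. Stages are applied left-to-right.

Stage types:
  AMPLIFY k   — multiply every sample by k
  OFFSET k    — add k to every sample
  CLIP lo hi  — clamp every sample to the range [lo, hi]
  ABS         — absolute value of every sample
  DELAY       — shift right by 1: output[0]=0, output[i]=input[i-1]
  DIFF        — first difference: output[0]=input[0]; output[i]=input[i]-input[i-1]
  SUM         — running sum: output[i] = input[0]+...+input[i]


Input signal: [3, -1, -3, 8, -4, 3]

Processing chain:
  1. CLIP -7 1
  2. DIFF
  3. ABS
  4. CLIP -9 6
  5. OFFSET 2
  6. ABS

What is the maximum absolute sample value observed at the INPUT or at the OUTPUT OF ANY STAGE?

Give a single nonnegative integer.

Answer: 8

Derivation:
Input: [3, -1, -3, 8, -4, 3] (max |s|=8)
Stage 1 (CLIP -7 1): clip(3,-7,1)=1, clip(-1,-7,1)=-1, clip(-3,-7,1)=-3, clip(8,-7,1)=1, clip(-4,-7,1)=-4, clip(3,-7,1)=1 -> [1, -1, -3, 1, -4, 1] (max |s|=4)
Stage 2 (DIFF): s[0]=1, -1-1=-2, -3--1=-2, 1--3=4, -4-1=-5, 1--4=5 -> [1, -2, -2, 4, -5, 5] (max |s|=5)
Stage 3 (ABS): |1|=1, |-2|=2, |-2|=2, |4|=4, |-5|=5, |5|=5 -> [1, 2, 2, 4, 5, 5] (max |s|=5)
Stage 4 (CLIP -9 6): clip(1,-9,6)=1, clip(2,-9,6)=2, clip(2,-9,6)=2, clip(4,-9,6)=4, clip(5,-9,6)=5, clip(5,-9,6)=5 -> [1, 2, 2, 4, 5, 5] (max |s|=5)
Stage 5 (OFFSET 2): 1+2=3, 2+2=4, 2+2=4, 4+2=6, 5+2=7, 5+2=7 -> [3, 4, 4, 6, 7, 7] (max |s|=7)
Stage 6 (ABS): |3|=3, |4|=4, |4|=4, |6|=6, |7|=7, |7|=7 -> [3, 4, 4, 6, 7, 7] (max |s|=7)
Overall max amplitude: 8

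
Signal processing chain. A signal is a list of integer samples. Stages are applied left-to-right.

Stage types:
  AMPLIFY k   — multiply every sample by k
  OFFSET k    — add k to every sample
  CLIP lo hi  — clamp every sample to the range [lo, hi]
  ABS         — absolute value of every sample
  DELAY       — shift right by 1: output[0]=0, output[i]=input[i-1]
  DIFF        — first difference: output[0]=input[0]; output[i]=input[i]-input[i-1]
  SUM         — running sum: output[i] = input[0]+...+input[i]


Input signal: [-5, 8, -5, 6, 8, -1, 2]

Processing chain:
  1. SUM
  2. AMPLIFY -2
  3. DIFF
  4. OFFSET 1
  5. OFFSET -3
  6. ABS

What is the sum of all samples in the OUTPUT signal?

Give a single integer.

Input: [-5, 8, -5, 6, 8, -1, 2]
Stage 1 (SUM): sum[0..0]=-5, sum[0..1]=3, sum[0..2]=-2, sum[0..3]=4, sum[0..4]=12, sum[0..5]=11, sum[0..6]=13 -> [-5, 3, -2, 4, 12, 11, 13]
Stage 2 (AMPLIFY -2): -5*-2=10, 3*-2=-6, -2*-2=4, 4*-2=-8, 12*-2=-24, 11*-2=-22, 13*-2=-26 -> [10, -6, 4, -8, -24, -22, -26]
Stage 3 (DIFF): s[0]=10, -6-10=-16, 4--6=10, -8-4=-12, -24--8=-16, -22--24=2, -26--22=-4 -> [10, -16, 10, -12, -16, 2, -4]
Stage 4 (OFFSET 1): 10+1=11, -16+1=-15, 10+1=11, -12+1=-11, -16+1=-15, 2+1=3, -4+1=-3 -> [11, -15, 11, -11, -15, 3, -3]
Stage 5 (OFFSET -3): 11+-3=8, -15+-3=-18, 11+-3=8, -11+-3=-14, -15+-3=-18, 3+-3=0, -3+-3=-6 -> [8, -18, 8, -14, -18, 0, -6]
Stage 6 (ABS): |8|=8, |-18|=18, |8|=8, |-14|=14, |-18|=18, |0|=0, |-6|=6 -> [8, 18, 8, 14, 18, 0, 6]
Output sum: 72

Answer: 72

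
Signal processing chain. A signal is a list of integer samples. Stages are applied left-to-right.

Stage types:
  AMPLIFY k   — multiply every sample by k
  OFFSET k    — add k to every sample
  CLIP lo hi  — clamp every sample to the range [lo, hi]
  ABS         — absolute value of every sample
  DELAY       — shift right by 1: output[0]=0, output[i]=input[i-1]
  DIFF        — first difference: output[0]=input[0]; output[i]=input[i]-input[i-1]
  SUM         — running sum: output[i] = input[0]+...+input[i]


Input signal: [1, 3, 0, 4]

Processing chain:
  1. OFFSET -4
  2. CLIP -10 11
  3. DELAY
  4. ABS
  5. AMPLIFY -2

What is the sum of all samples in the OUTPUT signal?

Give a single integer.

Input: [1, 3, 0, 4]
Stage 1 (OFFSET -4): 1+-4=-3, 3+-4=-1, 0+-4=-4, 4+-4=0 -> [-3, -1, -4, 0]
Stage 2 (CLIP -10 11): clip(-3,-10,11)=-3, clip(-1,-10,11)=-1, clip(-4,-10,11)=-4, clip(0,-10,11)=0 -> [-3, -1, -4, 0]
Stage 3 (DELAY): [0, -3, -1, -4] = [0, -3, -1, -4] -> [0, -3, -1, -4]
Stage 4 (ABS): |0|=0, |-3|=3, |-1|=1, |-4|=4 -> [0, 3, 1, 4]
Stage 5 (AMPLIFY -2): 0*-2=0, 3*-2=-6, 1*-2=-2, 4*-2=-8 -> [0, -6, -2, -8]
Output sum: -16

Answer: -16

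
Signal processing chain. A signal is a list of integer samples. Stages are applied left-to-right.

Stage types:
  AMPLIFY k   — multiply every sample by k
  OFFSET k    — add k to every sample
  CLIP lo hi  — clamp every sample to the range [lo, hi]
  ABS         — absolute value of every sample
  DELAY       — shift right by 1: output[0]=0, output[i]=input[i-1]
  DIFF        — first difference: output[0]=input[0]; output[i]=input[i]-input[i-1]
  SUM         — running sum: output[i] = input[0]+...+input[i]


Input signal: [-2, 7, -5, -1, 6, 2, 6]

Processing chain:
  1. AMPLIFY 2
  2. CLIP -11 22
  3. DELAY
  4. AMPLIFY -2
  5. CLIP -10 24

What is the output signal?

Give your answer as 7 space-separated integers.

Answer: 0 8 -10 20 4 -10 -8

Derivation:
Input: [-2, 7, -5, -1, 6, 2, 6]
Stage 1 (AMPLIFY 2): -2*2=-4, 7*2=14, -5*2=-10, -1*2=-2, 6*2=12, 2*2=4, 6*2=12 -> [-4, 14, -10, -2, 12, 4, 12]
Stage 2 (CLIP -11 22): clip(-4,-11,22)=-4, clip(14,-11,22)=14, clip(-10,-11,22)=-10, clip(-2,-11,22)=-2, clip(12,-11,22)=12, clip(4,-11,22)=4, clip(12,-11,22)=12 -> [-4, 14, -10, -2, 12, 4, 12]
Stage 3 (DELAY): [0, -4, 14, -10, -2, 12, 4] = [0, -4, 14, -10, -2, 12, 4] -> [0, -4, 14, -10, -2, 12, 4]
Stage 4 (AMPLIFY -2): 0*-2=0, -4*-2=8, 14*-2=-28, -10*-2=20, -2*-2=4, 12*-2=-24, 4*-2=-8 -> [0, 8, -28, 20, 4, -24, -8]
Stage 5 (CLIP -10 24): clip(0,-10,24)=0, clip(8,-10,24)=8, clip(-28,-10,24)=-10, clip(20,-10,24)=20, clip(4,-10,24)=4, clip(-24,-10,24)=-10, clip(-8,-10,24)=-8 -> [0, 8, -10, 20, 4, -10, -8]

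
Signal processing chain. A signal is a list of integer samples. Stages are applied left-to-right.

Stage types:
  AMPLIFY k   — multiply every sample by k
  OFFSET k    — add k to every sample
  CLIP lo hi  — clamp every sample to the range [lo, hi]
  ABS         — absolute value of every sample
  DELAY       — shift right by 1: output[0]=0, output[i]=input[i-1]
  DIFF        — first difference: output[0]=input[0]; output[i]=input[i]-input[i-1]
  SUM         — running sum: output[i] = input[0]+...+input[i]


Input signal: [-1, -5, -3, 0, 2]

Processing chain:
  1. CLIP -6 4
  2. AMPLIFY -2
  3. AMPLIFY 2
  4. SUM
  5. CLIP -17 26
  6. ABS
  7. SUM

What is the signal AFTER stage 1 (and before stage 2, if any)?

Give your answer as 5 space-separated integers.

Input: [-1, -5, -3, 0, 2]
Stage 1 (CLIP -6 4): clip(-1,-6,4)=-1, clip(-5,-6,4)=-5, clip(-3,-6,4)=-3, clip(0,-6,4)=0, clip(2,-6,4)=2 -> [-1, -5, -3, 0, 2]

Answer: -1 -5 -3 0 2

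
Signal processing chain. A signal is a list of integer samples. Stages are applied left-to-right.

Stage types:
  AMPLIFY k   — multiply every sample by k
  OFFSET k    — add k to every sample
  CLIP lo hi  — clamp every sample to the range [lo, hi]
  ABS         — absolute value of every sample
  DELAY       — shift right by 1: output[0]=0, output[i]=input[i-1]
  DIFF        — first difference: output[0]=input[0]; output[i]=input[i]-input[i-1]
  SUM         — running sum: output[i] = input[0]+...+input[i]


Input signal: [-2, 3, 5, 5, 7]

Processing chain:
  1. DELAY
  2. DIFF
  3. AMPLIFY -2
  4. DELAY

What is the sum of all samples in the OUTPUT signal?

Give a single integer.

Answer: -10

Derivation:
Input: [-2, 3, 5, 5, 7]
Stage 1 (DELAY): [0, -2, 3, 5, 5] = [0, -2, 3, 5, 5] -> [0, -2, 3, 5, 5]
Stage 2 (DIFF): s[0]=0, -2-0=-2, 3--2=5, 5-3=2, 5-5=0 -> [0, -2, 5, 2, 0]
Stage 3 (AMPLIFY -2): 0*-2=0, -2*-2=4, 5*-2=-10, 2*-2=-4, 0*-2=0 -> [0, 4, -10, -4, 0]
Stage 4 (DELAY): [0, 0, 4, -10, -4] = [0, 0, 4, -10, -4] -> [0, 0, 4, -10, -4]
Output sum: -10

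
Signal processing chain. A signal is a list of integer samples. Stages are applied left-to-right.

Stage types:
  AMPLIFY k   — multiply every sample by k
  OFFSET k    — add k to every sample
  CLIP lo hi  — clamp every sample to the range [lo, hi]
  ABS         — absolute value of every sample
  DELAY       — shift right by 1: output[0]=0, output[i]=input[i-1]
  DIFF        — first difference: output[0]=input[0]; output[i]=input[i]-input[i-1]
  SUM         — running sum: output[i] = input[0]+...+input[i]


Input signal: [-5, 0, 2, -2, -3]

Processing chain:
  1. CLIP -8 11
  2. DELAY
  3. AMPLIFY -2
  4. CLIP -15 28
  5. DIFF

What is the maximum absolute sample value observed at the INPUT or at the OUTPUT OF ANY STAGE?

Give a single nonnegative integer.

Answer: 10

Derivation:
Input: [-5, 0, 2, -2, -3] (max |s|=5)
Stage 1 (CLIP -8 11): clip(-5,-8,11)=-5, clip(0,-8,11)=0, clip(2,-8,11)=2, clip(-2,-8,11)=-2, clip(-3,-8,11)=-3 -> [-5, 0, 2, -2, -3] (max |s|=5)
Stage 2 (DELAY): [0, -5, 0, 2, -2] = [0, -5, 0, 2, -2] -> [0, -5, 0, 2, -2] (max |s|=5)
Stage 3 (AMPLIFY -2): 0*-2=0, -5*-2=10, 0*-2=0, 2*-2=-4, -2*-2=4 -> [0, 10, 0, -4, 4] (max |s|=10)
Stage 4 (CLIP -15 28): clip(0,-15,28)=0, clip(10,-15,28)=10, clip(0,-15,28)=0, clip(-4,-15,28)=-4, clip(4,-15,28)=4 -> [0, 10, 0, -4, 4] (max |s|=10)
Stage 5 (DIFF): s[0]=0, 10-0=10, 0-10=-10, -4-0=-4, 4--4=8 -> [0, 10, -10, -4, 8] (max |s|=10)
Overall max amplitude: 10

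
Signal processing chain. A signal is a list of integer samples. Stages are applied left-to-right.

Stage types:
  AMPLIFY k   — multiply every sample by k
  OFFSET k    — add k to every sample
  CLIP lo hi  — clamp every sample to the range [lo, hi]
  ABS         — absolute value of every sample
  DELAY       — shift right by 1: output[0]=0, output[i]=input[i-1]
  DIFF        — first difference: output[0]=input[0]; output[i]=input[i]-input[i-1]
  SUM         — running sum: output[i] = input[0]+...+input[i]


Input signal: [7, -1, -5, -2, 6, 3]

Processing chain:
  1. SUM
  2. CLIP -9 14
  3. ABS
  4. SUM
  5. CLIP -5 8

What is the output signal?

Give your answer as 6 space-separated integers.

Input: [7, -1, -5, -2, 6, 3]
Stage 1 (SUM): sum[0..0]=7, sum[0..1]=6, sum[0..2]=1, sum[0..3]=-1, sum[0..4]=5, sum[0..5]=8 -> [7, 6, 1, -1, 5, 8]
Stage 2 (CLIP -9 14): clip(7,-9,14)=7, clip(6,-9,14)=6, clip(1,-9,14)=1, clip(-1,-9,14)=-1, clip(5,-9,14)=5, clip(8,-9,14)=8 -> [7, 6, 1, -1, 5, 8]
Stage 3 (ABS): |7|=7, |6|=6, |1|=1, |-1|=1, |5|=5, |8|=8 -> [7, 6, 1, 1, 5, 8]
Stage 4 (SUM): sum[0..0]=7, sum[0..1]=13, sum[0..2]=14, sum[0..3]=15, sum[0..4]=20, sum[0..5]=28 -> [7, 13, 14, 15, 20, 28]
Stage 5 (CLIP -5 8): clip(7,-5,8)=7, clip(13,-5,8)=8, clip(14,-5,8)=8, clip(15,-5,8)=8, clip(20,-5,8)=8, clip(28,-5,8)=8 -> [7, 8, 8, 8, 8, 8]

Answer: 7 8 8 8 8 8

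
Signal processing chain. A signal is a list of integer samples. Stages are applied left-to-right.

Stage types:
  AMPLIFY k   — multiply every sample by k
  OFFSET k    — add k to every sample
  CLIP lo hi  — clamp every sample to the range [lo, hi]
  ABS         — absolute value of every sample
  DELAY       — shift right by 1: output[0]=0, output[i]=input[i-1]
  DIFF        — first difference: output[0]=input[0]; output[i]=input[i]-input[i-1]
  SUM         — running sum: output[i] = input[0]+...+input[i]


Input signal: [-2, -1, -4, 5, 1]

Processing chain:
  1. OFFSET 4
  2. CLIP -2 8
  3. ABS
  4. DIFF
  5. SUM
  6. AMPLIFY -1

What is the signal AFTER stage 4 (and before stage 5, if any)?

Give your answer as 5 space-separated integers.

Input: [-2, -1, -4, 5, 1]
Stage 1 (OFFSET 4): -2+4=2, -1+4=3, -4+4=0, 5+4=9, 1+4=5 -> [2, 3, 0, 9, 5]
Stage 2 (CLIP -2 8): clip(2,-2,8)=2, clip(3,-2,8)=3, clip(0,-2,8)=0, clip(9,-2,8)=8, clip(5,-2,8)=5 -> [2, 3, 0, 8, 5]
Stage 3 (ABS): |2|=2, |3|=3, |0|=0, |8|=8, |5|=5 -> [2, 3, 0, 8, 5]
Stage 4 (DIFF): s[0]=2, 3-2=1, 0-3=-3, 8-0=8, 5-8=-3 -> [2, 1, -3, 8, -3]

Answer: 2 1 -3 8 -3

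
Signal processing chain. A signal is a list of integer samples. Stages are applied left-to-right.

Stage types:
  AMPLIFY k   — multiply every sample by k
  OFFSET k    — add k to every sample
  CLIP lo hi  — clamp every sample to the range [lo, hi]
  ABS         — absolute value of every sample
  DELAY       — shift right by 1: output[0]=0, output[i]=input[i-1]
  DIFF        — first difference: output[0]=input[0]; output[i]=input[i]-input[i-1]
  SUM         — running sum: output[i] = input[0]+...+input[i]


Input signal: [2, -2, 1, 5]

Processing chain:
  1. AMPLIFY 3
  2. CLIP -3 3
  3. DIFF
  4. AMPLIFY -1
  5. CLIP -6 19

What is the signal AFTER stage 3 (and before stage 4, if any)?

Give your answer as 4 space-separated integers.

Answer: 3 -6 6 0

Derivation:
Input: [2, -2, 1, 5]
Stage 1 (AMPLIFY 3): 2*3=6, -2*3=-6, 1*3=3, 5*3=15 -> [6, -6, 3, 15]
Stage 2 (CLIP -3 3): clip(6,-3,3)=3, clip(-6,-3,3)=-3, clip(3,-3,3)=3, clip(15,-3,3)=3 -> [3, -3, 3, 3]
Stage 3 (DIFF): s[0]=3, -3-3=-6, 3--3=6, 3-3=0 -> [3, -6, 6, 0]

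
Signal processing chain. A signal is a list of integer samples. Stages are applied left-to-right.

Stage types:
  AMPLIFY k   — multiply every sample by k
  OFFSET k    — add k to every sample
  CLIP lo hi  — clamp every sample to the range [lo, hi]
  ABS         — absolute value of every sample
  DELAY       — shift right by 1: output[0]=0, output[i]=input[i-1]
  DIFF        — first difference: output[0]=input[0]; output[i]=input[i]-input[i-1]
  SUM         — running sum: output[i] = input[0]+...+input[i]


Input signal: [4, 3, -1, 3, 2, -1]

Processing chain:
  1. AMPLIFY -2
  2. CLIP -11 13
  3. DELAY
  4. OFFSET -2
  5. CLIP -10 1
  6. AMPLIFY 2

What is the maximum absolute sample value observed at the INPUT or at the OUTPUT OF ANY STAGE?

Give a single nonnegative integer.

Answer: 20

Derivation:
Input: [4, 3, -1, 3, 2, -1] (max |s|=4)
Stage 1 (AMPLIFY -2): 4*-2=-8, 3*-2=-6, -1*-2=2, 3*-2=-6, 2*-2=-4, -1*-2=2 -> [-8, -6, 2, -6, -4, 2] (max |s|=8)
Stage 2 (CLIP -11 13): clip(-8,-11,13)=-8, clip(-6,-11,13)=-6, clip(2,-11,13)=2, clip(-6,-11,13)=-6, clip(-4,-11,13)=-4, clip(2,-11,13)=2 -> [-8, -6, 2, -6, -4, 2] (max |s|=8)
Stage 3 (DELAY): [0, -8, -6, 2, -6, -4] = [0, -8, -6, 2, -6, -4] -> [0, -8, -6, 2, -6, -4] (max |s|=8)
Stage 4 (OFFSET -2): 0+-2=-2, -8+-2=-10, -6+-2=-8, 2+-2=0, -6+-2=-8, -4+-2=-6 -> [-2, -10, -8, 0, -8, -6] (max |s|=10)
Stage 5 (CLIP -10 1): clip(-2,-10,1)=-2, clip(-10,-10,1)=-10, clip(-8,-10,1)=-8, clip(0,-10,1)=0, clip(-8,-10,1)=-8, clip(-6,-10,1)=-6 -> [-2, -10, -8, 0, -8, -6] (max |s|=10)
Stage 6 (AMPLIFY 2): -2*2=-4, -10*2=-20, -8*2=-16, 0*2=0, -8*2=-16, -6*2=-12 -> [-4, -20, -16, 0, -16, -12] (max |s|=20)
Overall max amplitude: 20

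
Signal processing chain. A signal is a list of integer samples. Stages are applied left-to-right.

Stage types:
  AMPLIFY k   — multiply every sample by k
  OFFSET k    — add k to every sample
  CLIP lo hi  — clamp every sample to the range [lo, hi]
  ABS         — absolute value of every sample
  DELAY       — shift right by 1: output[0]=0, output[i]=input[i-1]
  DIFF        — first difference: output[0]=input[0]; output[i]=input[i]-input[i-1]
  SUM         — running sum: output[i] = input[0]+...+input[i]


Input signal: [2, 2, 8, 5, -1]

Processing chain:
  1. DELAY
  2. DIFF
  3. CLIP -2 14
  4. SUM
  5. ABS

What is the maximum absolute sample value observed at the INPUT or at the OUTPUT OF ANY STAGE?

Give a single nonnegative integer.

Input: [2, 2, 8, 5, -1] (max |s|=8)
Stage 1 (DELAY): [0, 2, 2, 8, 5] = [0, 2, 2, 8, 5] -> [0, 2, 2, 8, 5] (max |s|=8)
Stage 2 (DIFF): s[0]=0, 2-0=2, 2-2=0, 8-2=6, 5-8=-3 -> [0, 2, 0, 6, -3] (max |s|=6)
Stage 3 (CLIP -2 14): clip(0,-2,14)=0, clip(2,-2,14)=2, clip(0,-2,14)=0, clip(6,-2,14)=6, clip(-3,-2,14)=-2 -> [0, 2, 0, 6, -2] (max |s|=6)
Stage 4 (SUM): sum[0..0]=0, sum[0..1]=2, sum[0..2]=2, sum[0..3]=8, sum[0..4]=6 -> [0, 2, 2, 8, 6] (max |s|=8)
Stage 5 (ABS): |0|=0, |2|=2, |2|=2, |8|=8, |6|=6 -> [0, 2, 2, 8, 6] (max |s|=8)
Overall max amplitude: 8

Answer: 8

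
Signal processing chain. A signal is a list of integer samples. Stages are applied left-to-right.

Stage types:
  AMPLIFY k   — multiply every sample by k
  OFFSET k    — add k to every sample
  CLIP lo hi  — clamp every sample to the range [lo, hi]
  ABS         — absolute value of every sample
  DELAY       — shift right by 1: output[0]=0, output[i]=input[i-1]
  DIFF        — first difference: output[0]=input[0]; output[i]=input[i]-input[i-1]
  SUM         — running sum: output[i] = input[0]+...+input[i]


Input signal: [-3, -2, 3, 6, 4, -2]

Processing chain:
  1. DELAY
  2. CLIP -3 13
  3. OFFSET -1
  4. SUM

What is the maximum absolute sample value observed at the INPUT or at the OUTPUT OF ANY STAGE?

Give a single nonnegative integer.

Input: [-3, -2, 3, 6, 4, -2] (max |s|=6)
Stage 1 (DELAY): [0, -3, -2, 3, 6, 4] = [0, -3, -2, 3, 6, 4] -> [0, -3, -2, 3, 6, 4] (max |s|=6)
Stage 2 (CLIP -3 13): clip(0,-3,13)=0, clip(-3,-3,13)=-3, clip(-2,-3,13)=-2, clip(3,-3,13)=3, clip(6,-3,13)=6, clip(4,-3,13)=4 -> [0, -3, -2, 3, 6, 4] (max |s|=6)
Stage 3 (OFFSET -1): 0+-1=-1, -3+-1=-4, -2+-1=-3, 3+-1=2, 6+-1=5, 4+-1=3 -> [-1, -4, -3, 2, 5, 3] (max |s|=5)
Stage 4 (SUM): sum[0..0]=-1, sum[0..1]=-5, sum[0..2]=-8, sum[0..3]=-6, sum[0..4]=-1, sum[0..5]=2 -> [-1, -5, -8, -6, -1, 2] (max |s|=8)
Overall max amplitude: 8

Answer: 8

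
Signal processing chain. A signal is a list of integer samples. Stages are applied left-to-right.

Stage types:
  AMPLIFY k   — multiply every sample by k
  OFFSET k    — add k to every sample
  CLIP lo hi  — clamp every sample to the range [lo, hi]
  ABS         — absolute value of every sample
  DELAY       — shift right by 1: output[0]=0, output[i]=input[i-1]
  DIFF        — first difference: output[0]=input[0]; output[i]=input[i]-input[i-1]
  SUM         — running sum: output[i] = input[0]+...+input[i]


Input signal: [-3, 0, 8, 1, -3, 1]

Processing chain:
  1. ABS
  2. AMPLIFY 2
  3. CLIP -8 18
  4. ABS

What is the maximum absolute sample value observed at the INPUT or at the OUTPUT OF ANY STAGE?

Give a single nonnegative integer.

Answer: 16

Derivation:
Input: [-3, 0, 8, 1, -3, 1] (max |s|=8)
Stage 1 (ABS): |-3|=3, |0|=0, |8|=8, |1|=1, |-3|=3, |1|=1 -> [3, 0, 8, 1, 3, 1] (max |s|=8)
Stage 2 (AMPLIFY 2): 3*2=6, 0*2=0, 8*2=16, 1*2=2, 3*2=6, 1*2=2 -> [6, 0, 16, 2, 6, 2] (max |s|=16)
Stage 3 (CLIP -8 18): clip(6,-8,18)=6, clip(0,-8,18)=0, clip(16,-8,18)=16, clip(2,-8,18)=2, clip(6,-8,18)=6, clip(2,-8,18)=2 -> [6, 0, 16, 2, 6, 2] (max |s|=16)
Stage 4 (ABS): |6|=6, |0|=0, |16|=16, |2|=2, |6|=6, |2|=2 -> [6, 0, 16, 2, 6, 2] (max |s|=16)
Overall max amplitude: 16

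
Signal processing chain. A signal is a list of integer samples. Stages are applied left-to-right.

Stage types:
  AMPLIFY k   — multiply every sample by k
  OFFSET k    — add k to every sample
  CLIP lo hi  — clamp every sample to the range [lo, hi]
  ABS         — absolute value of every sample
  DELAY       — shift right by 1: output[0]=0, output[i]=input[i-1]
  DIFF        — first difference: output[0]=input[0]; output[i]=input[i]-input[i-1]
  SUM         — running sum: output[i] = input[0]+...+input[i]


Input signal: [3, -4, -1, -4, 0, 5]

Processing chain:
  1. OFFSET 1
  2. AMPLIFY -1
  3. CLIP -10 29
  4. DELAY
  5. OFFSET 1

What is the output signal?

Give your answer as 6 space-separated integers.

Answer: 1 -3 4 1 4 0

Derivation:
Input: [3, -4, -1, -4, 0, 5]
Stage 1 (OFFSET 1): 3+1=4, -4+1=-3, -1+1=0, -4+1=-3, 0+1=1, 5+1=6 -> [4, -3, 0, -3, 1, 6]
Stage 2 (AMPLIFY -1): 4*-1=-4, -3*-1=3, 0*-1=0, -3*-1=3, 1*-1=-1, 6*-1=-6 -> [-4, 3, 0, 3, -1, -6]
Stage 3 (CLIP -10 29): clip(-4,-10,29)=-4, clip(3,-10,29)=3, clip(0,-10,29)=0, clip(3,-10,29)=3, clip(-1,-10,29)=-1, clip(-6,-10,29)=-6 -> [-4, 3, 0, 3, -1, -6]
Stage 4 (DELAY): [0, -4, 3, 0, 3, -1] = [0, -4, 3, 0, 3, -1] -> [0, -4, 3, 0, 3, -1]
Stage 5 (OFFSET 1): 0+1=1, -4+1=-3, 3+1=4, 0+1=1, 3+1=4, -1+1=0 -> [1, -3, 4, 1, 4, 0]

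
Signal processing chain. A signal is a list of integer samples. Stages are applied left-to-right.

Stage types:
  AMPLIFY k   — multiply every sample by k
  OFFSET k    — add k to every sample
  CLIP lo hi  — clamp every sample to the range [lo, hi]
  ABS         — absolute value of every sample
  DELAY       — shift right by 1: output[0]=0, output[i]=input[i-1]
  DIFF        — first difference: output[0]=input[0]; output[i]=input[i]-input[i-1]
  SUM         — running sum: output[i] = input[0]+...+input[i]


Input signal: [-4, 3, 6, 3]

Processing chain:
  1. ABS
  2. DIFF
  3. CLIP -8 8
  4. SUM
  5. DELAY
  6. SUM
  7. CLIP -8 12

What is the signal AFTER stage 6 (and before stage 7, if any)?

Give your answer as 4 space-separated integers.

Answer: 0 4 7 13

Derivation:
Input: [-4, 3, 6, 3]
Stage 1 (ABS): |-4|=4, |3|=3, |6|=6, |3|=3 -> [4, 3, 6, 3]
Stage 2 (DIFF): s[0]=4, 3-4=-1, 6-3=3, 3-6=-3 -> [4, -1, 3, -3]
Stage 3 (CLIP -8 8): clip(4,-8,8)=4, clip(-1,-8,8)=-1, clip(3,-8,8)=3, clip(-3,-8,8)=-3 -> [4, -1, 3, -3]
Stage 4 (SUM): sum[0..0]=4, sum[0..1]=3, sum[0..2]=6, sum[0..3]=3 -> [4, 3, 6, 3]
Stage 5 (DELAY): [0, 4, 3, 6] = [0, 4, 3, 6] -> [0, 4, 3, 6]
Stage 6 (SUM): sum[0..0]=0, sum[0..1]=4, sum[0..2]=7, sum[0..3]=13 -> [0, 4, 7, 13]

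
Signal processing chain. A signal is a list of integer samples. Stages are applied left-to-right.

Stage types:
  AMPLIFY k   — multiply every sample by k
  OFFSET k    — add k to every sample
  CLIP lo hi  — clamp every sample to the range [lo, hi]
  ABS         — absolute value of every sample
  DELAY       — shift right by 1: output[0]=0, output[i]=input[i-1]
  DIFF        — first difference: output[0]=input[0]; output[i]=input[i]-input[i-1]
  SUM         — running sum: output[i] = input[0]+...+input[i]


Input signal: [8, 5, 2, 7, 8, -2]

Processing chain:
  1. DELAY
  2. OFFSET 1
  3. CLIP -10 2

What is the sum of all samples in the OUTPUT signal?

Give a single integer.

Input: [8, 5, 2, 7, 8, -2]
Stage 1 (DELAY): [0, 8, 5, 2, 7, 8] = [0, 8, 5, 2, 7, 8] -> [0, 8, 5, 2, 7, 8]
Stage 2 (OFFSET 1): 0+1=1, 8+1=9, 5+1=6, 2+1=3, 7+1=8, 8+1=9 -> [1, 9, 6, 3, 8, 9]
Stage 3 (CLIP -10 2): clip(1,-10,2)=1, clip(9,-10,2)=2, clip(6,-10,2)=2, clip(3,-10,2)=2, clip(8,-10,2)=2, clip(9,-10,2)=2 -> [1, 2, 2, 2, 2, 2]
Output sum: 11

Answer: 11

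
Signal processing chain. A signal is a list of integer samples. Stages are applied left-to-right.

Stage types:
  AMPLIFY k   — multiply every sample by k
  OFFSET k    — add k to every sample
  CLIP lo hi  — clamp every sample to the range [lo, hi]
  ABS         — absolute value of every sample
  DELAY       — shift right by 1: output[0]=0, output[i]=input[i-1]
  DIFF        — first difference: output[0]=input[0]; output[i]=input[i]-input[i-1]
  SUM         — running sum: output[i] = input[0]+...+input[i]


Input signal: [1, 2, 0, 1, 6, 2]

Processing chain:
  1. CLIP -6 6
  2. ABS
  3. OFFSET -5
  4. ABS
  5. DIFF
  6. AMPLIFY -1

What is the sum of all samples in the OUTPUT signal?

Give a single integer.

Input: [1, 2, 0, 1, 6, 2]
Stage 1 (CLIP -6 6): clip(1,-6,6)=1, clip(2,-6,6)=2, clip(0,-6,6)=0, clip(1,-6,6)=1, clip(6,-6,6)=6, clip(2,-6,6)=2 -> [1, 2, 0, 1, 6, 2]
Stage 2 (ABS): |1|=1, |2|=2, |0|=0, |1|=1, |6|=6, |2|=2 -> [1, 2, 0, 1, 6, 2]
Stage 3 (OFFSET -5): 1+-5=-4, 2+-5=-3, 0+-5=-5, 1+-5=-4, 6+-5=1, 2+-5=-3 -> [-4, -3, -5, -4, 1, -3]
Stage 4 (ABS): |-4|=4, |-3|=3, |-5|=5, |-4|=4, |1|=1, |-3|=3 -> [4, 3, 5, 4, 1, 3]
Stage 5 (DIFF): s[0]=4, 3-4=-1, 5-3=2, 4-5=-1, 1-4=-3, 3-1=2 -> [4, -1, 2, -1, -3, 2]
Stage 6 (AMPLIFY -1): 4*-1=-4, -1*-1=1, 2*-1=-2, -1*-1=1, -3*-1=3, 2*-1=-2 -> [-4, 1, -2, 1, 3, -2]
Output sum: -3

Answer: -3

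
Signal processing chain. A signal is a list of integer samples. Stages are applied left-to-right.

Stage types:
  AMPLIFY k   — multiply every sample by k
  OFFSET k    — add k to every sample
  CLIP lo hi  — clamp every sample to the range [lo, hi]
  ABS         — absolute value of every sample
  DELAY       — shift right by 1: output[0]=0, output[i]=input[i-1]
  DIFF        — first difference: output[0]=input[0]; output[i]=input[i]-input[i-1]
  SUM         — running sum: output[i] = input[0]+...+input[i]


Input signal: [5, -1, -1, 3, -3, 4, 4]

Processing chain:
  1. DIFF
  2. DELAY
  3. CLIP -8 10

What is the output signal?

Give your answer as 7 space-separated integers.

Input: [5, -1, -1, 3, -3, 4, 4]
Stage 1 (DIFF): s[0]=5, -1-5=-6, -1--1=0, 3--1=4, -3-3=-6, 4--3=7, 4-4=0 -> [5, -6, 0, 4, -6, 7, 0]
Stage 2 (DELAY): [0, 5, -6, 0, 4, -6, 7] = [0, 5, -6, 0, 4, -6, 7] -> [0, 5, -6, 0, 4, -6, 7]
Stage 3 (CLIP -8 10): clip(0,-8,10)=0, clip(5,-8,10)=5, clip(-6,-8,10)=-6, clip(0,-8,10)=0, clip(4,-8,10)=4, clip(-6,-8,10)=-6, clip(7,-8,10)=7 -> [0, 5, -6, 0, 4, -6, 7]

Answer: 0 5 -6 0 4 -6 7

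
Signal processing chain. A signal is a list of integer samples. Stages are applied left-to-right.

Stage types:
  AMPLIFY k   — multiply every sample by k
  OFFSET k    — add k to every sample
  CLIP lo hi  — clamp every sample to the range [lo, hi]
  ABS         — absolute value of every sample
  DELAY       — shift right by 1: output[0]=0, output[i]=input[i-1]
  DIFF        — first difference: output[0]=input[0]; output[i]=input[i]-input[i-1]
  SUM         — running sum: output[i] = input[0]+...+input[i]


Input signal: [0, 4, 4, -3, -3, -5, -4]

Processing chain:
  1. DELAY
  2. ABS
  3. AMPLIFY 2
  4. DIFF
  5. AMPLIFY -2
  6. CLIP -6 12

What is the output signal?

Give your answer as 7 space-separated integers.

Answer: 0 0 -6 0 4 0 -6

Derivation:
Input: [0, 4, 4, -3, -3, -5, -4]
Stage 1 (DELAY): [0, 0, 4, 4, -3, -3, -5] = [0, 0, 4, 4, -3, -3, -5] -> [0, 0, 4, 4, -3, -3, -5]
Stage 2 (ABS): |0|=0, |0|=0, |4|=4, |4|=4, |-3|=3, |-3|=3, |-5|=5 -> [0, 0, 4, 4, 3, 3, 5]
Stage 3 (AMPLIFY 2): 0*2=0, 0*2=0, 4*2=8, 4*2=8, 3*2=6, 3*2=6, 5*2=10 -> [0, 0, 8, 8, 6, 6, 10]
Stage 4 (DIFF): s[0]=0, 0-0=0, 8-0=8, 8-8=0, 6-8=-2, 6-6=0, 10-6=4 -> [0, 0, 8, 0, -2, 0, 4]
Stage 5 (AMPLIFY -2): 0*-2=0, 0*-2=0, 8*-2=-16, 0*-2=0, -2*-2=4, 0*-2=0, 4*-2=-8 -> [0, 0, -16, 0, 4, 0, -8]
Stage 6 (CLIP -6 12): clip(0,-6,12)=0, clip(0,-6,12)=0, clip(-16,-6,12)=-6, clip(0,-6,12)=0, clip(4,-6,12)=4, clip(0,-6,12)=0, clip(-8,-6,12)=-6 -> [0, 0, -6, 0, 4, 0, -6]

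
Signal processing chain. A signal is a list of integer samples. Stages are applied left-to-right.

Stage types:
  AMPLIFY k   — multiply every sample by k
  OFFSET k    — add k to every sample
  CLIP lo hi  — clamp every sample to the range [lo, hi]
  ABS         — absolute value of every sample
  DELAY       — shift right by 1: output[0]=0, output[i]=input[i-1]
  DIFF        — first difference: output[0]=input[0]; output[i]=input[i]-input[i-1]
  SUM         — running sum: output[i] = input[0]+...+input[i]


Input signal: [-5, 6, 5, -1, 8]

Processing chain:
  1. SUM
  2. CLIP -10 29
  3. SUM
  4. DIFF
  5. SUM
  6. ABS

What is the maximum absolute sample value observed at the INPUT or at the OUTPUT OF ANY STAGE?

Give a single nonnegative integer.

Input: [-5, 6, 5, -1, 8] (max |s|=8)
Stage 1 (SUM): sum[0..0]=-5, sum[0..1]=1, sum[0..2]=6, sum[0..3]=5, sum[0..4]=13 -> [-5, 1, 6, 5, 13] (max |s|=13)
Stage 2 (CLIP -10 29): clip(-5,-10,29)=-5, clip(1,-10,29)=1, clip(6,-10,29)=6, clip(5,-10,29)=5, clip(13,-10,29)=13 -> [-5, 1, 6, 5, 13] (max |s|=13)
Stage 3 (SUM): sum[0..0]=-5, sum[0..1]=-4, sum[0..2]=2, sum[0..3]=7, sum[0..4]=20 -> [-5, -4, 2, 7, 20] (max |s|=20)
Stage 4 (DIFF): s[0]=-5, -4--5=1, 2--4=6, 7-2=5, 20-7=13 -> [-5, 1, 6, 5, 13] (max |s|=13)
Stage 5 (SUM): sum[0..0]=-5, sum[0..1]=-4, sum[0..2]=2, sum[0..3]=7, sum[0..4]=20 -> [-5, -4, 2, 7, 20] (max |s|=20)
Stage 6 (ABS): |-5|=5, |-4|=4, |2|=2, |7|=7, |20|=20 -> [5, 4, 2, 7, 20] (max |s|=20)
Overall max amplitude: 20

Answer: 20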